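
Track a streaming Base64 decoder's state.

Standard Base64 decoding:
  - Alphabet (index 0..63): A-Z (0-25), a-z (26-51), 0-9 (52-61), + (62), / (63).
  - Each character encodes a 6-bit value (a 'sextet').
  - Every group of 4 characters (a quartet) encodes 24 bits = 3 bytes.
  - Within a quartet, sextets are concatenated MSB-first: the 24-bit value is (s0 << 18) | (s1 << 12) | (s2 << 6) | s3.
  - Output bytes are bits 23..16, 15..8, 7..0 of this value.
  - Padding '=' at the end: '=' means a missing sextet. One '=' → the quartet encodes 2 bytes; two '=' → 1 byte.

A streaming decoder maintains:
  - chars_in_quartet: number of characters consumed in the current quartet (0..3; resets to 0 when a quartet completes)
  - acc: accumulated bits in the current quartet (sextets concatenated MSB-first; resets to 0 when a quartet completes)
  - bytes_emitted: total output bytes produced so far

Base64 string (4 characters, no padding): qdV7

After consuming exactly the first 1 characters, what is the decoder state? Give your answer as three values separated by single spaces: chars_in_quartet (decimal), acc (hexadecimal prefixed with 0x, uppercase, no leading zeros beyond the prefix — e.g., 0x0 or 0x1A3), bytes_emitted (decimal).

Answer: 1 0x2A 0

Derivation:
After char 0 ('q'=42): chars_in_quartet=1 acc=0x2A bytes_emitted=0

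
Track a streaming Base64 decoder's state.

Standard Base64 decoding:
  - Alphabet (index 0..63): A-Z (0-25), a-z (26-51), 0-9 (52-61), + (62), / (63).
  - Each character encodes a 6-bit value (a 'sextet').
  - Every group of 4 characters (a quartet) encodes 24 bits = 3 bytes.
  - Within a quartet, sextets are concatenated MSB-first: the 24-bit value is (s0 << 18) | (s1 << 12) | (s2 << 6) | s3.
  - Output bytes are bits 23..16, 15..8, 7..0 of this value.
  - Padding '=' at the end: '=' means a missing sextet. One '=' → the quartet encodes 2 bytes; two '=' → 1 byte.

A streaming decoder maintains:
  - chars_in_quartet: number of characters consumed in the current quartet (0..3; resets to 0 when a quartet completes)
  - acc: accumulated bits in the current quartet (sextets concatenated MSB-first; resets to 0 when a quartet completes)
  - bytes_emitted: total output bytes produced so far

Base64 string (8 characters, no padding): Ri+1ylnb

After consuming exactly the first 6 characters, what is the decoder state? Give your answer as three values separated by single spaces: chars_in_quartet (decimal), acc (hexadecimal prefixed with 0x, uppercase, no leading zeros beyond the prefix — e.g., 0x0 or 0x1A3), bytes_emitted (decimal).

Answer: 2 0xCA5 3

Derivation:
After char 0 ('R'=17): chars_in_quartet=1 acc=0x11 bytes_emitted=0
After char 1 ('i'=34): chars_in_quartet=2 acc=0x462 bytes_emitted=0
After char 2 ('+'=62): chars_in_quartet=3 acc=0x118BE bytes_emitted=0
After char 3 ('1'=53): chars_in_quartet=4 acc=0x462FB5 -> emit 46 2F B5, reset; bytes_emitted=3
After char 4 ('y'=50): chars_in_quartet=1 acc=0x32 bytes_emitted=3
After char 5 ('l'=37): chars_in_quartet=2 acc=0xCA5 bytes_emitted=3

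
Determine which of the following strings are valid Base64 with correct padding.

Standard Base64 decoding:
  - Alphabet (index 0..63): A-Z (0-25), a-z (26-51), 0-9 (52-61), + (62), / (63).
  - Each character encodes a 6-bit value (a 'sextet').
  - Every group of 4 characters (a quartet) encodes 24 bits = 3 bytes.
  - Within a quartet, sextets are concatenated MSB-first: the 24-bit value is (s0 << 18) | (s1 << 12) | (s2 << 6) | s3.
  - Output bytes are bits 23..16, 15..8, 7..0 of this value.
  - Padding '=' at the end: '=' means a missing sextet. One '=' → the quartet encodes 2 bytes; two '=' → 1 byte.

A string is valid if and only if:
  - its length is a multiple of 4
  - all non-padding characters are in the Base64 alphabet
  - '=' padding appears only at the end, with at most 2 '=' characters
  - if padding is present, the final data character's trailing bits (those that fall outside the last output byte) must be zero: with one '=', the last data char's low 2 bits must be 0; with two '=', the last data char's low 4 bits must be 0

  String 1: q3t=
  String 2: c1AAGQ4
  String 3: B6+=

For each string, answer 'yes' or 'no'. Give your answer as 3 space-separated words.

String 1: 'q3t=' → invalid (bad trailing bits)
String 2: 'c1AAGQ4' → invalid (len=7 not mult of 4)
String 3: 'B6+=' → invalid (bad trailing bits)

Answer: no no no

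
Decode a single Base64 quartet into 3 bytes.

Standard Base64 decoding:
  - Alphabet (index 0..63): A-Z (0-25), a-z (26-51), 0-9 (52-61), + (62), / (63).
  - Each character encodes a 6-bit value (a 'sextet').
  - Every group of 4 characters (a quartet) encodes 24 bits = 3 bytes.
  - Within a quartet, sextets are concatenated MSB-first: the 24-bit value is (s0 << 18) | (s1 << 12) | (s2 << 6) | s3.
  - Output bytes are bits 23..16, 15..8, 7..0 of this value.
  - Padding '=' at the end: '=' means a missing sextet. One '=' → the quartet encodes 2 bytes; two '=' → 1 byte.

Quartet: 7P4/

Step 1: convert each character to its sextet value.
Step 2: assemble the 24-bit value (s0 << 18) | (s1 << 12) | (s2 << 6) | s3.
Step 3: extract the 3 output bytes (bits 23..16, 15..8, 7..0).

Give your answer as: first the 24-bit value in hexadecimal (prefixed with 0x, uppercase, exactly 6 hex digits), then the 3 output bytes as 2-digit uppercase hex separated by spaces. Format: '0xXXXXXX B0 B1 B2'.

Sextets: 7=59, P=15, 4=56, /=63
24-bit: (59<<18) | (15<<12) | (56<<6) | 63
      = 0xEC0000 | 0x00F000 | 0x000E00 | 0x00003F
      = 0xECFE3F
Bytes: (v>>16)&0xFF=EC, (v>>8)&0xFF=FE, v&0xFF=3F

Answer: 0xECFE3F EC FE 3F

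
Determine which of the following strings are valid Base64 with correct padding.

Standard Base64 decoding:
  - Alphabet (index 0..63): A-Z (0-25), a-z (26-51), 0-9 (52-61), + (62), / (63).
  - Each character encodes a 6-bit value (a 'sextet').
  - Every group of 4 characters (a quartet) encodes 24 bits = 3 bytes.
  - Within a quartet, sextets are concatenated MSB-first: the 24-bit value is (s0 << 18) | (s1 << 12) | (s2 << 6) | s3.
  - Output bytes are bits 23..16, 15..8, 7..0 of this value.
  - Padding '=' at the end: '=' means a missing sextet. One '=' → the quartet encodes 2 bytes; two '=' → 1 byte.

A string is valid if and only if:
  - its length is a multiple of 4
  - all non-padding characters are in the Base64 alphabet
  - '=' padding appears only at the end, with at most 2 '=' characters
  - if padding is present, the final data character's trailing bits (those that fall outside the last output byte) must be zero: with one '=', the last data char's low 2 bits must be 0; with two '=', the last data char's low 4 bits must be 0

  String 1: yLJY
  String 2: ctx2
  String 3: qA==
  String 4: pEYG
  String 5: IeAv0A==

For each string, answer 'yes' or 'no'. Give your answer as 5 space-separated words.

String 1: 'yLJY' → valid
String 2: 'ctx2' → valid
String 3: 'qA==' → valid
String 4: 'pEYG' → valid
String 5: 'IeAv0A==' → valid

Answer: yes yes yes yes yes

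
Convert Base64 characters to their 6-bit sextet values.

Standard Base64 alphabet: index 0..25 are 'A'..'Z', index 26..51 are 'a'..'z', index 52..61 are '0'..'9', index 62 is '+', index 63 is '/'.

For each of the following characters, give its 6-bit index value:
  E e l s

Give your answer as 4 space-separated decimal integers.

'E': A..Z range, ord('E') − ord('A') = 4
'e': a..z range, 26 + ord('e') − ord('a') = 30
'l': a..z range, 26 + ord('l') − ord('a') = 37
's': a..z range, 26 + ord('s') − ord('a') = 44

Answer: 4 30 37 44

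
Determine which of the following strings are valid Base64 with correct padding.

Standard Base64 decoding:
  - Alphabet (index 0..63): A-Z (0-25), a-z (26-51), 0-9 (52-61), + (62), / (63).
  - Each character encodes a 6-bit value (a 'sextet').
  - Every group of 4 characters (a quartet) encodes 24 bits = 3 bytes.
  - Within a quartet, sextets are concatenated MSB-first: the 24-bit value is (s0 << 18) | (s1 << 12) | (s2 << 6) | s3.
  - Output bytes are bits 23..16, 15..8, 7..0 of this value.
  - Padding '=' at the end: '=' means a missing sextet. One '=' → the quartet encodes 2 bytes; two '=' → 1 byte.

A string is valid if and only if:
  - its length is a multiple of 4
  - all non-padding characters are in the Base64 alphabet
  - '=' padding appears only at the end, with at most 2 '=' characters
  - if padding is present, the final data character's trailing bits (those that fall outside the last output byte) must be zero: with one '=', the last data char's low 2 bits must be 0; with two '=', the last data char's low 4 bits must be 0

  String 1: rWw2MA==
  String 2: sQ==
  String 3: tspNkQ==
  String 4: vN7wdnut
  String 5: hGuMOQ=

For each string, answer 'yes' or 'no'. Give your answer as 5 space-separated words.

String 1: 'rWw2MA==' → valid
String 2: 'sQ==' → valid
String 3: 'tspNkQ==' → valid
String 4: 'vN7wdnut' → valid
String 5: 'hGuMOQ=' → invalid (len=7 not mult of 4)

Answer: yes yes yes yes no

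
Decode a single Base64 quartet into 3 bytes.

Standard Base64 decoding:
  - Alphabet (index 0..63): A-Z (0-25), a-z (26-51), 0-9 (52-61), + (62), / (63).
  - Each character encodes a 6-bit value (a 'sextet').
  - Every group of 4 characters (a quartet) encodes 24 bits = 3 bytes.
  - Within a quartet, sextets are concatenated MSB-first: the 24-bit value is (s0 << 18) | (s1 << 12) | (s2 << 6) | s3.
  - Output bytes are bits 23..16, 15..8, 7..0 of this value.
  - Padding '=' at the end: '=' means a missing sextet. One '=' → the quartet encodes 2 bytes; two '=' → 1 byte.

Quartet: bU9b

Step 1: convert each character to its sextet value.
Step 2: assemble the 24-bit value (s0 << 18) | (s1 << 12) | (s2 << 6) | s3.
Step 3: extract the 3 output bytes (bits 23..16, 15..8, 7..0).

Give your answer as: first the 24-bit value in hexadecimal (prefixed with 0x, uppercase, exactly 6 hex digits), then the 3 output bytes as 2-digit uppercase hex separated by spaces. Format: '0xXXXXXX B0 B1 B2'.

Answer: 0x6D4F5B 6D 4F 5B

Derivation:
Sextets: b=27, U=20, 9=61, b=27
24-bit: (27<<18) | (20<<12) | (61<<6) | 27
      = 0x6C0000 | 0x014000 | 0x000F40 | 0x00001B
      = 0x6D4F5B
Bytes: (v>>16)&0xFF=6D, (v>>8)&0xFF=4F, v&0xFF=5B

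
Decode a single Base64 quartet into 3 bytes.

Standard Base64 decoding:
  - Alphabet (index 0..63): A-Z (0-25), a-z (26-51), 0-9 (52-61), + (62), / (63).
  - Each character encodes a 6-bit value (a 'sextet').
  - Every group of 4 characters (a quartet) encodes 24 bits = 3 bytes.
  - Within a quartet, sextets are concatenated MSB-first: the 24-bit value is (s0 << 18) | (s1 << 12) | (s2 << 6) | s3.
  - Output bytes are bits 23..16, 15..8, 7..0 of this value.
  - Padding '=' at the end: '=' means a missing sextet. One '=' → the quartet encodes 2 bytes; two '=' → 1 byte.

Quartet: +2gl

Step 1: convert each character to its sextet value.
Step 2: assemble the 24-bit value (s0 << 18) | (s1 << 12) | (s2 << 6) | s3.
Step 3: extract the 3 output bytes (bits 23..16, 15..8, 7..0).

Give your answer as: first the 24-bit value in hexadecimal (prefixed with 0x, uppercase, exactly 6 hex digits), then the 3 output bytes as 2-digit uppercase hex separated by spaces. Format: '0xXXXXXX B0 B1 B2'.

Sextets: +=62, 2=54, g=32, l=37
24-bit: (62<<18) | (54<<12) | (32<<6) | 37
      = 0xF80000 | 0x036000 | 0x000800 | 0x000025
      = 0xFB6825
Bytes: (v>>16)&0xFF=FB, (v>>8)&0xFF=68, v&0xFF=25

Answer: 0xFB6825 FB 68 25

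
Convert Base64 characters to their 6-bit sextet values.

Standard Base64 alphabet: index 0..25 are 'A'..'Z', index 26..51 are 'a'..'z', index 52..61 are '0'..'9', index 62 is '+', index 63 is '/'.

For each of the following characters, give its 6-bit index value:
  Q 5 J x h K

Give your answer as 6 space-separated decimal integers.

Answer: 16 57 9 49 33 10

Derivation:
'Q': A..Z range, ord('Q') − ord('A') = 16
'5': 0..9 range, 52 + ord('5') − ord('0') = 57
'J': A..Z range, ord('J') − ord('A') = 9
'x': a..z range, 26 + ord('x') − ord('a') = 49
'h': a..z range, 26 + ord('h') − ord('a') = 33
'K': A..Z range, ord('K') − ord('A') = 10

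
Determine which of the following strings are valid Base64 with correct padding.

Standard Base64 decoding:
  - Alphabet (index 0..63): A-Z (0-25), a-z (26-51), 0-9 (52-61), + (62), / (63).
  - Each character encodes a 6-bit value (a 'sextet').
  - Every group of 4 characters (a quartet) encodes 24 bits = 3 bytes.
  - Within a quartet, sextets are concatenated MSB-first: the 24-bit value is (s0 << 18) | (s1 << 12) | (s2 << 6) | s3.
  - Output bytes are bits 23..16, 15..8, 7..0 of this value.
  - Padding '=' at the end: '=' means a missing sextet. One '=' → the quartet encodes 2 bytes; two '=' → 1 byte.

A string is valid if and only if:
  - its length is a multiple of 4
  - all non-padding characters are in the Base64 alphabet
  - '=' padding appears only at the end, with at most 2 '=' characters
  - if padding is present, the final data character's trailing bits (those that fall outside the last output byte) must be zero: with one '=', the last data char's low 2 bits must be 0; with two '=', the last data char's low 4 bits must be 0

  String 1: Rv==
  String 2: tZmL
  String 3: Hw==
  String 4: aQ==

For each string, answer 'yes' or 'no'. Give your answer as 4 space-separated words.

String 1: 'Rv==' → invalid (bad trailing bits)
String 2: 'tZmL' → valid
String 3: 'Hw==' → valid
String 4: 'aQ==' → valid

Answer: no yes yes yes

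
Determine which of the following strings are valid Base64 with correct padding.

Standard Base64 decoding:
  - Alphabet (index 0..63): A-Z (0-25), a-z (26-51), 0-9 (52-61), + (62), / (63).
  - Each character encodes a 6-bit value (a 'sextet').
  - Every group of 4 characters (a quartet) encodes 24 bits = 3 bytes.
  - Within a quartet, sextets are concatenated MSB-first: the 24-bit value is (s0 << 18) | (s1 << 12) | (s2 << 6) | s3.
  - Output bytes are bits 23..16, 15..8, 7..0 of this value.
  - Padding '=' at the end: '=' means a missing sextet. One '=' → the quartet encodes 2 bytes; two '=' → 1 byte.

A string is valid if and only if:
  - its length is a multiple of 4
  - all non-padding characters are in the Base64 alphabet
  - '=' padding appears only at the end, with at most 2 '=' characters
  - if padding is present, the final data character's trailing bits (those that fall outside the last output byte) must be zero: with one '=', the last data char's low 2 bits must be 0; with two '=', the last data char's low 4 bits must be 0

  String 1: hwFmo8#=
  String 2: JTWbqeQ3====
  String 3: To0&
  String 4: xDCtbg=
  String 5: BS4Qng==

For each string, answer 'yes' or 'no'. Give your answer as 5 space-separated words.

Answer: no no no no yes

Derivation:
String 1: 'hwFmo8#=' → invalid (bad char(s): ['#'])
String 2: 'JTWbqeQ3====' → invalid (4 pad chars (max 2))
String 3: 'To0&' → invalid (bad char(s): ['&'])
String 4: 'xDCtbg=' → invalid (len=7 not mult of 4)
String 5: 'BS4Qng==' → valid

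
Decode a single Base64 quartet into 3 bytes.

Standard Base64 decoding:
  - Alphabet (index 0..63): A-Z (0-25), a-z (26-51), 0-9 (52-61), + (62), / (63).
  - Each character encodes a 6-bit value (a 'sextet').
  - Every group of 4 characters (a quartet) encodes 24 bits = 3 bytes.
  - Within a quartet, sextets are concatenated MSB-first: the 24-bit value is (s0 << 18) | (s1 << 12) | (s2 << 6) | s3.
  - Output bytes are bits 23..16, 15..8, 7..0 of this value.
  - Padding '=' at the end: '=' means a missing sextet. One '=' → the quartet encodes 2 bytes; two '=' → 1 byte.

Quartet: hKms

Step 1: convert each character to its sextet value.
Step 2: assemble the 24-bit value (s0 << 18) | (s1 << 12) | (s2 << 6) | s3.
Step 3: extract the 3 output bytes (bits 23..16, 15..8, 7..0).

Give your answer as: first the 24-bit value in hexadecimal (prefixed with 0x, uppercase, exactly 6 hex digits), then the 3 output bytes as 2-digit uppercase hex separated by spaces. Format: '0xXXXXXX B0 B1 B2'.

Answer: 0x84A9AC 84 A9 AC

Derivation:
Sextets: h=33, K=10, m=38, s=44
24-bit: (33<<18) | (10<<12) | (38<<6) | 44
      = 0x840000 | 0x00A000 | 0x000980 | 0x00002C
      = 0x84A9AC
Bytes: (v>>16)&0xFF=84, (v>>8)&0xFF=A9, v&0xFF=AC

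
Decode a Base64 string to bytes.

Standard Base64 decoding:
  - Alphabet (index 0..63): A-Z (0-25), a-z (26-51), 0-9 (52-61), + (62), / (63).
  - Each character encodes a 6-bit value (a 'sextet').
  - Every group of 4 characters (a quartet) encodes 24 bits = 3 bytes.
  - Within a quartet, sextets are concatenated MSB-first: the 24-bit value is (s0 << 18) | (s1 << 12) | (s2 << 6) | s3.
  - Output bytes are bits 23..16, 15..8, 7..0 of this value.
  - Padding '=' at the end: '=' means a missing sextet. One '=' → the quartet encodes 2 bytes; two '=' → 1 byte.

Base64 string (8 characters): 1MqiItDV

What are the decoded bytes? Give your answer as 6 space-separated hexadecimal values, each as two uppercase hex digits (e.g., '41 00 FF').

After char 0 ('1'=53): chars_in_quartet=1 acc=0x35 bytes_emitted=0
After char 1 ('M'=12): chars_in_quartet=2 acc=0xD4C bytes_emitted=0
After char 2 ('q'=42): chars_in_quartet=3 acc=0x3532A bytes_emitted=0
After char 3 ('i'=34): chars_in_quartet=4 acc=0xD4CAA2 -> emit D4 CA A2, reset; bytes_emitted=3
After char 4 ('I'=8): chars_in_quartet=1 acc=0x8 bytes_emitted=3
After char 5 ('t'=45): chars_in_quartet=2 acc=0x22D bytes_emitted=3
After char 6 ('D'=3): chars_in_quartet=3 acc=0x8B43 bytes_emitted=3
After char 7 ('V'=21): chars_in_quartet=4 acc=0x22D0D5 -> emit 22 D0 D5, reset; bytes_emitted=6

Answer: D4 CA A2 22 D0 D5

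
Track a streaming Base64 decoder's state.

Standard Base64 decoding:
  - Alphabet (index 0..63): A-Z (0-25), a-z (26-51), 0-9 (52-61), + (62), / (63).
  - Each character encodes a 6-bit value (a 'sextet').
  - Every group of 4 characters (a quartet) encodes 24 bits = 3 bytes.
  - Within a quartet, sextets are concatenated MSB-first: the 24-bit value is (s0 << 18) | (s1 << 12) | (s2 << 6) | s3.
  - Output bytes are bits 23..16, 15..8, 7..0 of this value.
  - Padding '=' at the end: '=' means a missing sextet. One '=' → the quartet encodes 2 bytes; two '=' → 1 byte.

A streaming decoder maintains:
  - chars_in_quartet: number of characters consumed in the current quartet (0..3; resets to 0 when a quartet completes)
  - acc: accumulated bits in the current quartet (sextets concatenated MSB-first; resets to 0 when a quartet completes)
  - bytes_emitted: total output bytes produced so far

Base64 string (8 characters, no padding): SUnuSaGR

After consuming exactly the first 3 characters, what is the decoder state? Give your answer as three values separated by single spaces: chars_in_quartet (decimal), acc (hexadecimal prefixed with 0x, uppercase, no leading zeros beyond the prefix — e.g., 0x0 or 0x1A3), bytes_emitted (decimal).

After char 0 ('S'=18): chars_in_quartet=1 acc=0x12 bytes_emitted=0
After char 1 ('U'=20): chars_in_quartet=2 acc=0x494 bytes_emitted=0
After char 2 ('n'=39): chars_in_quartet=3 acc=0x12527 bytes_emitted=0

Answer: 3 0x12527 0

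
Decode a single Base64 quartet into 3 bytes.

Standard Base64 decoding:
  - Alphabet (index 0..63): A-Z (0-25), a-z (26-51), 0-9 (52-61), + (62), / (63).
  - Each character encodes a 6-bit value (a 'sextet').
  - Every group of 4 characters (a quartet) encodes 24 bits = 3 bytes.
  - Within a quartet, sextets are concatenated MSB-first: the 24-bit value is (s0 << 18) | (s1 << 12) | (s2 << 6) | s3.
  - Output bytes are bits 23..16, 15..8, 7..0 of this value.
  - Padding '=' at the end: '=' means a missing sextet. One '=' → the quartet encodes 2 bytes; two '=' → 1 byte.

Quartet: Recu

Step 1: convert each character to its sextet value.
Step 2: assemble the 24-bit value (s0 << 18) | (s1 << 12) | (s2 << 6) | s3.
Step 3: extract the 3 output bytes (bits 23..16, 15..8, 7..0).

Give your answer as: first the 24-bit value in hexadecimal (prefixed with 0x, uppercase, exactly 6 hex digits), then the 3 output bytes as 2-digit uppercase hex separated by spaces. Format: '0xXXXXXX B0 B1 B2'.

Sextets: R=17, e=30, c=28, u=46
24-bit: (17<<18) | (30<<12) | (28<<6) | 46
      = 0x440000 | 0x01E000 | 0x000700 | 0x00002E
      = 0x45E72E
Bytes: (v>>16)&0xFF=45, (v>>8)&0xFF=E7, v&0xFF=2E

Answer: 0x45E72E 45 E7 2E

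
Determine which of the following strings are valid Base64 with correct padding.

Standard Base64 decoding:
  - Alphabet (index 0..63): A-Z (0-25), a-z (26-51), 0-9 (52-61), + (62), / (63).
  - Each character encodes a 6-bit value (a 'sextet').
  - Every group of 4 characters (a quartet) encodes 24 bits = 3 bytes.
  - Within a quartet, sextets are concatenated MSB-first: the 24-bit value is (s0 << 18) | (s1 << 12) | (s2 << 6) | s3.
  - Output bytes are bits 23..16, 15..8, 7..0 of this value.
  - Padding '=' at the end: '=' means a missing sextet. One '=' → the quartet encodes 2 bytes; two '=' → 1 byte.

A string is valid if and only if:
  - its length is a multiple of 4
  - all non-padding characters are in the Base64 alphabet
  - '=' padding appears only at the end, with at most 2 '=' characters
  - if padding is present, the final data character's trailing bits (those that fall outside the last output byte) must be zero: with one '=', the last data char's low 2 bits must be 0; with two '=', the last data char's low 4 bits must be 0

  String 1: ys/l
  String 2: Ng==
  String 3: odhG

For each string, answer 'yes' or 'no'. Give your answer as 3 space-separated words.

Answer: yes yes yes

Derivation:
String 1: 'ys/l' → valid
String 2: 'Ng==' → valid
String 3: 'odhG' → valid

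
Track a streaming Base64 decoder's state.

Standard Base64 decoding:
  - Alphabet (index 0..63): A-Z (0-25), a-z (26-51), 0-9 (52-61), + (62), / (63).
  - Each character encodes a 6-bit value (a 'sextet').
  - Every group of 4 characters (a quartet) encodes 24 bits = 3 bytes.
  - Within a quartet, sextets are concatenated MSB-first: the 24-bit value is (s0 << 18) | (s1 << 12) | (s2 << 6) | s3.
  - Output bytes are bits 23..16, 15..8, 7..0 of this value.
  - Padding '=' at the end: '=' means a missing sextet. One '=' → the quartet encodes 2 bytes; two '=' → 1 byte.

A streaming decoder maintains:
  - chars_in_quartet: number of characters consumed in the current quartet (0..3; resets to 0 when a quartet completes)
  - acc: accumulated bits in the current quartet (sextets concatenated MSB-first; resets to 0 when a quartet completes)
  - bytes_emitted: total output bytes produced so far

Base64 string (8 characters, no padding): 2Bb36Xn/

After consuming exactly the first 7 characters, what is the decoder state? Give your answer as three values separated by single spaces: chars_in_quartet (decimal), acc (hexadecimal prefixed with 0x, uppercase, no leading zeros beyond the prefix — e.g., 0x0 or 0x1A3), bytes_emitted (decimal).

Answer: 3 0x3A5E7 3

Derivation:
After char 0 ('2'=54): chars_in_quartet=1 acc=0x36 bytes_emitted=0
After char 1 ('B'=1): chars_in_quartet=2 acc=0xD81 bytes_emitted=0
After char 2 ('b'=27): chars_in_quartet=3 acc=0x3605B bytes_emitted=0
After char 3 ('3'=55): chars_in_quartet=4 acc=0xD816F7 -> emit D8 16 F7, reset; bytes_emitted=3
After char 4 ('6'=58): chars_in_quartet=1 acc=0x3A bytes_emitted=3
After char 5 ('X'=23): chars_in_quartet=2 acc=0xE97 bytes_emitted=3
After char 6 ('n'=39): chars_in_quartet=3 acc=0x3A5E7 bytes_emitted=3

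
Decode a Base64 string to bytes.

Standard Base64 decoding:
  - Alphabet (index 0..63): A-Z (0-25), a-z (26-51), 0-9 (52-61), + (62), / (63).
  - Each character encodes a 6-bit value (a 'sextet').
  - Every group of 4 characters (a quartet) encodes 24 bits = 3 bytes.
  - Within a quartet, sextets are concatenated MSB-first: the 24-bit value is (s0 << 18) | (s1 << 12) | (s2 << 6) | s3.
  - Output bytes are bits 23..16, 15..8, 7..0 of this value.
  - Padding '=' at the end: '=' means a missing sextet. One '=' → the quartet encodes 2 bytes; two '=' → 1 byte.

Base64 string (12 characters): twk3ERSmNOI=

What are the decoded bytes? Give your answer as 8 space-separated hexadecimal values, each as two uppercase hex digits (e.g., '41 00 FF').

Answer: B7 09 37 11 14 A6 34 E2

Derivation:
After char 0 ('t'=45): chars_in_quartet=1 acc=0x2D bytes_emitted=0
After char 1 ('w'=48): chars_in_quartet=2 acc=0xB70 bytes_emitted=0
After char 2 ('k'=36): chars_in_quartet=3 acc=0x2DC24 bytes_emitted=0
After char 3 ('3'=55): chars_in_quartet=4 acc=0xB70937 -> emit B7 09 37, reset; bytes_emitted=3
After char 4 ('E'=4): chars_in_quartet=1 acc=0x4 bytes_emitted=3
After char 5 ('R'=17): chars_in_quartet=2 acc=0x111 bytes_emitted=3
After char 6 ('S'=18): chars_in_quartet=3 acc=0x4452 bytes_emitted=3
After char 7 ('m'=38): chars_in_quartet=4 acc=0x1114A6 -> emit 11 14 A6, reset; bytes_emitted=6
After char 8 ('N'=13): chars_in_quartet=1 acc=0xD bytes_emitted=6
After char 9 ('O'=14): chars_in_quartet=2 acc=0x34E bytes_emitted=6
After char 10 ('I'=8): chars_in_quartet=3 acc=0xD388 bytes_emitted=6
Padding '=': partial quartet acc=0xD388 -> emit 34 E2; bytes_emitted=8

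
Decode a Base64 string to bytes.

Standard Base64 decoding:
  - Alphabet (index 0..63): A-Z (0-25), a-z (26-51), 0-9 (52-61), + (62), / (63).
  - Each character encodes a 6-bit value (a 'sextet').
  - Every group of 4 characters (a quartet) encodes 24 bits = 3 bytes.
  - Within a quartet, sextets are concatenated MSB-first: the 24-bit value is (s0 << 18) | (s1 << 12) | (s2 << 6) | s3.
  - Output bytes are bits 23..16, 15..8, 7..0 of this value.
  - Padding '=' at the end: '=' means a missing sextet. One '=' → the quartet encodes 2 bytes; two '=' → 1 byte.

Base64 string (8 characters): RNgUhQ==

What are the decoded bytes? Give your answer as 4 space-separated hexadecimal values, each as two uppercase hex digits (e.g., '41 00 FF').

Answer: 44 D8 14 85

Derivation:
After char 0 ('R'=17): chars_in_quartet=1 acc=0x11 bytes_emitted=0
After char 1 ('N'=13): chars_in_quartet=2 acc=0x44D bytes_emitted=0
After char 2 ('g'=32): chars_in_quartet=3 acc=0x11360 bytes_emitted=0
After char 3 ('U'=20): chars_in_quartet=4 acc=0x44D814 -> emit 44 D8 14, reset; bytes_emitted=3
After char 4 ('h'=33): chars_in_quartet=1 acc=0x21 bytes_emitted=3
After char 5 ('Q'=16): chars_in_quartet=2 acc=0x850 bytes_emitted=3
Padding '==': partial quartet acc=0x850 -> emit 85; bytes_emitted=4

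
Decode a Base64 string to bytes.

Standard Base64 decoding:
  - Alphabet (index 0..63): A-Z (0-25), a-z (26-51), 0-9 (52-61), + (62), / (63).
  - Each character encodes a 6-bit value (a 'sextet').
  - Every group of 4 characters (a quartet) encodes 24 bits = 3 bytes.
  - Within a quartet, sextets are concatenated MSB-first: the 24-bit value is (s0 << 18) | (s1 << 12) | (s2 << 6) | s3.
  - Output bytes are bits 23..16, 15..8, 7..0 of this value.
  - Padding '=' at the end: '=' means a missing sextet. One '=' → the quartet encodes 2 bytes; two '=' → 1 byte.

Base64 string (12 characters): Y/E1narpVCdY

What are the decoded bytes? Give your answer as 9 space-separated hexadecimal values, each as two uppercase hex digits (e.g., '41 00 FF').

After char 0 ('Y'=24): chars_in_quartet=1 acc=0x18 bytes_emitted=0
After char 1 ('/'=63): chars_in_quartet=2 acc=0x63F bytes_emitted=0
After char 2 ('E'=4): chars_in_quartet=3 acc=0x18FC4 bytes_emitted=0
After char 3 ('1'=53): chars_in_quartet=4 acc=0x63F135 -> emit 63 F1 35, reset; bytes_emitted=3
After char 4 ('n'=39): chars_in_quartet=1 acc=0x27 bytes_emitted=3
After char 5 ('a'=26): chars_in_quartet=2 acc=0x9DA bytes_emitted=3
After char 6 ('r'=43): chars_in_quartet=3 acc=0x276AB bytes_emitted=3
After char 7 ('p'=41): chars_in_quartet=4 acc=0x9DAAE9 -> emit 9D AA E9, reset; bytes_emitted=6
After char 8 ('V'=21): chars_in_quartet=1 acc=0x15 bytes_emitted=6
After char 9 ('C'=2): chars_in_quartet=2 acc=0x542 bytes_emitted=6
After char 10 ('d'=29): chars_in_quartet=3 acc=0x1509D bytes_emitted=6
After char 11 ('Y'=24): chars_in_quartet=4 acc=0x542758 -> emit 54 27 58, reset; bytes_emitted=9

Answer: 63 F1 35 9D AA E9 54 27 58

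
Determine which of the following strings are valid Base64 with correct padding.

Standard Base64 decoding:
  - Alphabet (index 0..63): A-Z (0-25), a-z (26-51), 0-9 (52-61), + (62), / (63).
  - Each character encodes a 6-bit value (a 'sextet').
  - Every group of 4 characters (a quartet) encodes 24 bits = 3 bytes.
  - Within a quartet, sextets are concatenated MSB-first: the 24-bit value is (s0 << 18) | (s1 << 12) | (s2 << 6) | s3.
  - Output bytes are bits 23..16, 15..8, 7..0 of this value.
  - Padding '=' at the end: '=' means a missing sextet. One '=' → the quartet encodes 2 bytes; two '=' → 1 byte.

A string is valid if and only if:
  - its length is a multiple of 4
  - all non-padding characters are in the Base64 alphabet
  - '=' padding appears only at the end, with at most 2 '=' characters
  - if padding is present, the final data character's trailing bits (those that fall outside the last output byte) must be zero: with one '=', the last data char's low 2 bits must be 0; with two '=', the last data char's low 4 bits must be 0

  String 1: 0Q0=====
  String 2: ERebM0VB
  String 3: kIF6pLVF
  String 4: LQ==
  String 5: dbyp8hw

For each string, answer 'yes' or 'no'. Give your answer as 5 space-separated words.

Answer: no yes yes yes no

Derivation:
String 1: '0Q0=====' → invalid (5 pad chars (max 2))
String 2: 'ERebM0VB' → valid
String 3: 'kIF6pLVF' → valid
String 4: 'LQ==' → valid
String 5: 'dbyp8hw' → invalid (len=7 not mult of 4)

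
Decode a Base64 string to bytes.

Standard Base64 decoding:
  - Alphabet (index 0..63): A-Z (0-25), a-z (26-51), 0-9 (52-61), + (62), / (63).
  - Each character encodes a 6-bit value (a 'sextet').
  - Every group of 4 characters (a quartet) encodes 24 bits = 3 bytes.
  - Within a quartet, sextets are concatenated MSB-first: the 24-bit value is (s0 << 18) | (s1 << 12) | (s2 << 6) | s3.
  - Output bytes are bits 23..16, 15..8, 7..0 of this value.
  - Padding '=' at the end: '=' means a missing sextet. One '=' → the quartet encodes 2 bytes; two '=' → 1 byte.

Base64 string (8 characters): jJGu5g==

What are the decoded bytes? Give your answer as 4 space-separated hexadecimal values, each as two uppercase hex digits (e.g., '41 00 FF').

After char 0 ('j'=35): chars_in_quartet=1 acc=0x23 bytes_emitted=0
After char 1 ('J'=9): chars_in_quartet=2 acc=0x8C9 bytes_emitted=0
After char 2 ('G'=6): chars_in_quartet=3 acc=0x23246 bytes_emitted=0
After char 3 ('u'=46): chars_in_quartet=4 acc=0x8C91AE -> emit 8C 91 AE, reset; bytes_emitted=3
After char 4 ('5'=57): chars_in_quartet=1 acc=0x39 bytes_emitted=3
After char 5 ('g'=32): chars_in_quartet=2 acc=0xE60 bytes_emitted=3
Padding '==': partial quartet acc=0xE60 -> emit E6; bytes_emitted=4

Answer: 8C 91 AE E6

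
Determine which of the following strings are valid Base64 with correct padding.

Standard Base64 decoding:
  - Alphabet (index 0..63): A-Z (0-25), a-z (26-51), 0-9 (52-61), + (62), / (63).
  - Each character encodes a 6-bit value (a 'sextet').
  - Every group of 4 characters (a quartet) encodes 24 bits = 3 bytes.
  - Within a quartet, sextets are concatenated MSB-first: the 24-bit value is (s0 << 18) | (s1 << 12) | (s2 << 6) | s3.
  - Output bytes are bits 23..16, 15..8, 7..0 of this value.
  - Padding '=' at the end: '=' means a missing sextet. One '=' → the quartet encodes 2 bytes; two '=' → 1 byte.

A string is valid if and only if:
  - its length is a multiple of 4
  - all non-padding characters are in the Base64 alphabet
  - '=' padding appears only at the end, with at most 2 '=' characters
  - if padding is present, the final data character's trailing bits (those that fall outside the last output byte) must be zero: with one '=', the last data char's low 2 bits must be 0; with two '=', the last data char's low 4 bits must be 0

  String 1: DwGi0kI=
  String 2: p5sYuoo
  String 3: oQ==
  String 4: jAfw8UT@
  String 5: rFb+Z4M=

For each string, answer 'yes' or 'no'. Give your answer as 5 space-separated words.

Answer: yes no yes no yes

Derivation:
String 1: 'DwGi0kI=' → valid
String 2: 'p5sYuoo' → invalid (len=7 not mult of 4)
String 3: 'oQ==' → valid
String 4: 'jAfw8UT@' → invalid (bad char(s): ['@'])
String 5: 'rFb+Z4M=' → valid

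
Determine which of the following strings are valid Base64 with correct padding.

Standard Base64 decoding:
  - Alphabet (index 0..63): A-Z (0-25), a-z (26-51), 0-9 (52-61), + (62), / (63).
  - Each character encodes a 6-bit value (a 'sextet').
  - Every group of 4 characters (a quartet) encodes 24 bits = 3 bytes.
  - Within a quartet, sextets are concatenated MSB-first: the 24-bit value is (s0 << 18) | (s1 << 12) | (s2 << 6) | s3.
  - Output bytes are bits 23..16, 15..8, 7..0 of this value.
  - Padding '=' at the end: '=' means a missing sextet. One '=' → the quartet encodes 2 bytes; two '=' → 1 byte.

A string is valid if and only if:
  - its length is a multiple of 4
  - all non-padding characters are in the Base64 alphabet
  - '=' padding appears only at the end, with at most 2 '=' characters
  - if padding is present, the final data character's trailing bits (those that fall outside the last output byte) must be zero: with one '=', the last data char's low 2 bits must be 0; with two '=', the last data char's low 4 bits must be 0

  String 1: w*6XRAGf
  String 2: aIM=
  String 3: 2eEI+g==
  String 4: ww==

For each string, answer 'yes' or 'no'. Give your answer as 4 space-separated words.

String 1: 'w*6XRAGf' → invalid (bad char(s): ['*'])
String 2: 'aIM=' → valid
String 3: '2eEI+g==' → valid
String 4: 'ww==' → valid

Answer: no yes yes yes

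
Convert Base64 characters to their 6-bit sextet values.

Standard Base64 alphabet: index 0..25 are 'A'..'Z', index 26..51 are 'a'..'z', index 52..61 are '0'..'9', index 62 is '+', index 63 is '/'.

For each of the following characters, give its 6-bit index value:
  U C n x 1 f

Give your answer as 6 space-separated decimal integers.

Answer: 20 2 39 49 53 31

Derivation:
'U': A..Z range, ord('U') − ord('A') = 20
'C': A..Z range, ord('C') − ord('A') = 2
'n': a..z range, 26 + ord('n') − ord('a') = 39
'x': a..z range, 26 + ord('x') − ord('a') = 49
'1': 0..9 range, 52 + ord('1') − ord('0') = 53
'f': a..z range, 26 + ord('f') − ord('a') = 31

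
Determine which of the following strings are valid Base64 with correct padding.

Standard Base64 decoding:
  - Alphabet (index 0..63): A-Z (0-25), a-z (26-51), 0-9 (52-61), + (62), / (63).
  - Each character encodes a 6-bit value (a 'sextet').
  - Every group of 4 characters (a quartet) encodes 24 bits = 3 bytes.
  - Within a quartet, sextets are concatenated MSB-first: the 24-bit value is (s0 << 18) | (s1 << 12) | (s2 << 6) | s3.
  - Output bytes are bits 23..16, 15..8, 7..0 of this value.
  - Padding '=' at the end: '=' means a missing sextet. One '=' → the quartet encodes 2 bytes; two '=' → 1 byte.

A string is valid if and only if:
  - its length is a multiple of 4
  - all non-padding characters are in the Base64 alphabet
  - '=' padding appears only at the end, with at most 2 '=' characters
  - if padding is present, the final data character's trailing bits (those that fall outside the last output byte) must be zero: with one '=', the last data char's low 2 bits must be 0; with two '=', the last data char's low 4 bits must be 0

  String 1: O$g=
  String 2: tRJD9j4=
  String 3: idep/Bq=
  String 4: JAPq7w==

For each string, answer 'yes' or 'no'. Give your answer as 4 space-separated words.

String 1: 'O$g=' → invalid (bad char(s): ['$'])
String 2: 'tRJD9j4=' → valid
String 3: 'idep/Bq=' → invalid (bad trailing bits)
String 4: 'JAPq7w==' → valid

Answer: no yes no yes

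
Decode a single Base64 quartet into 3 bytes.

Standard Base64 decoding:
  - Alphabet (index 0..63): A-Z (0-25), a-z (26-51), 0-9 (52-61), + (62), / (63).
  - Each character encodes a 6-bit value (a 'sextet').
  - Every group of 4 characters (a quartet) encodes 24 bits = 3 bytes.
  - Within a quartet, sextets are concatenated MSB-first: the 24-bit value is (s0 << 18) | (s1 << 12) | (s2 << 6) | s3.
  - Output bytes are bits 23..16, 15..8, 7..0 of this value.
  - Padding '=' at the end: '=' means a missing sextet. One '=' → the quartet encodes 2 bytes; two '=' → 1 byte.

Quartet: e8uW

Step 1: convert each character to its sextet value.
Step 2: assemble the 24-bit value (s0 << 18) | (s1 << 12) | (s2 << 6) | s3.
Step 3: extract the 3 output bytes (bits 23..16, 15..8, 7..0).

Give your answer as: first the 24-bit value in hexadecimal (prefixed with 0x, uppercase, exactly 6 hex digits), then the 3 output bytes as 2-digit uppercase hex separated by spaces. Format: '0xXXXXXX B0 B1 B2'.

Answer: 0x7BCB96 7B CB 96

Derivation:
Sextets: e=30, 8=60, u=46, W=22
24-bit: (30<<18) | (60<<12) | (46<<6) | 22
      = 0x780000 | 0x03C000 | 0x000B80 | 0x000016
      = 0x7BCB96
Bytes: (v>>16)&0xFF=7B, (v>>8)&0xFF=CB, v&0xFF=96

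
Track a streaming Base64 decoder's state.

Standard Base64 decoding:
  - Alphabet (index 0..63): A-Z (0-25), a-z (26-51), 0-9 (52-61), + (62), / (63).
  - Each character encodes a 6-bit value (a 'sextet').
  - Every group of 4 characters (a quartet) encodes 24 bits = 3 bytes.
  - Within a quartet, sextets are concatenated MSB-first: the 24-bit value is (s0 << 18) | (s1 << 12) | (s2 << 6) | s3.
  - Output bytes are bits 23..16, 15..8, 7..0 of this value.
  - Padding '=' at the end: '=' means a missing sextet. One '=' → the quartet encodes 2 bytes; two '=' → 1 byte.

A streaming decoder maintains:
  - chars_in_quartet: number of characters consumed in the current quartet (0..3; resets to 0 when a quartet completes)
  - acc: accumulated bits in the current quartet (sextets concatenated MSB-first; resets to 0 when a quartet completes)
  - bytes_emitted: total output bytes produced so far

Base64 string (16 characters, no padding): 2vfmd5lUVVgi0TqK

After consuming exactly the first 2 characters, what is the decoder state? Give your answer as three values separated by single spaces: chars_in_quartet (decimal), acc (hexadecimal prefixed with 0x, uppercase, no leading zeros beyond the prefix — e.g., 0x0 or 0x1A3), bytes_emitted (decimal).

After char 0 ('2'=54): chars_in_quartet=1 acc=0x36 bytes_emitted=0
After char 1 ('v'=47): chars_in_quartet=2 acc=0xDAF bytes_emitted=0

Answer: 2 0xDAF 0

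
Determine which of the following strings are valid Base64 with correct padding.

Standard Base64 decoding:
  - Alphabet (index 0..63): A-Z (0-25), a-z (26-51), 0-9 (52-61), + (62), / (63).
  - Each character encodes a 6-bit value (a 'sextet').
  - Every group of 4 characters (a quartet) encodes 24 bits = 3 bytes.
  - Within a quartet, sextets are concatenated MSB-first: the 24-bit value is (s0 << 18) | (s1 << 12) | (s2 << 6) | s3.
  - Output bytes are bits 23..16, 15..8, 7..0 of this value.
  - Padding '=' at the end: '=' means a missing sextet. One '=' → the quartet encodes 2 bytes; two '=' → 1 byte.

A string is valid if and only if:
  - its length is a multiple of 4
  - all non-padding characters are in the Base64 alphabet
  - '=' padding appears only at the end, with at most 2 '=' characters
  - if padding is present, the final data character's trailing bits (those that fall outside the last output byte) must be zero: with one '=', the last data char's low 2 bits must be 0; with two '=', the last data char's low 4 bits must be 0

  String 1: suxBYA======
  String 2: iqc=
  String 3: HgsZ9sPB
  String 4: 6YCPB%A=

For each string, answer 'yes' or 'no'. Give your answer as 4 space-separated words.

Answer: no yes yes no

Derivation:
String 1: 'suxBYA======' → invalid (6 pad chars (max 2))
String 2: 'iqc=' → valid
String 3: 'HgsZ9sPB' → valid
String 4: '6YCPB%A=' → invalid (bad char(s): ['%'])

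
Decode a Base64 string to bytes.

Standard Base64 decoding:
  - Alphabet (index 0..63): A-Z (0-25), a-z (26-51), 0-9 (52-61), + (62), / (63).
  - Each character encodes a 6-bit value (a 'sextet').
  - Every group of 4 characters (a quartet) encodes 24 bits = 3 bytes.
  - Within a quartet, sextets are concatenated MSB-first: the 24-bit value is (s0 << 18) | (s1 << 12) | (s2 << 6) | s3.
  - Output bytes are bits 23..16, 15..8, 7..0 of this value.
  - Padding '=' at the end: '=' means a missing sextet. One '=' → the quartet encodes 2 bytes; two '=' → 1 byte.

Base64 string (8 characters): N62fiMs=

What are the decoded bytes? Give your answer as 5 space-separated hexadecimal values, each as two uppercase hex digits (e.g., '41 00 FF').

Answer: 37 AD 9F 88 CB

Derivation:
After char 0 ('N'=13): chars_in_quartet=1 acc=0xD bytes_emitted=0
After char 1 ('6'=58): chars_in_quartet=2 acc=0x37A bytes_emitted=0
After char 2 ('2'=54): chars_in_quartet=3 acc=0xDEB6 bytes_emitted=0
After char 3 ('f'=31): chars_in_quartet=4 acc=0x37AD9F -> emit 37 AD 9F, reset; bytes_emitted=3
After char 4 ('i'=34): chars_in_quartet=1 acc=0x22 bytes_emitted=3
After char 5 ('M'=12): chars_in_quartet=2 acc=0x88C bytes_emitted=3
After char 6 ('s'=44): chars_in_quartet=3 acc=0x2232C bytes_emitted=3
Padding '=': partial quartet acc=0x2232C -> emit 88 CB; bytes_emitted=5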